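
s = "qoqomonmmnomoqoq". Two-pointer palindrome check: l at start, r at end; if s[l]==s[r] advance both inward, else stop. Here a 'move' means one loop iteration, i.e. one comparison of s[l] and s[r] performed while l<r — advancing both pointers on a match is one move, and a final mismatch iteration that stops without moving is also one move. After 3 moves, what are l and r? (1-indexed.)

l=4, r=13

[1,16] 'q'=='q' → l++,r--
[2,15] 'o'=='o' → l++,r--
[3,14] 'q'=='q' → l++,r--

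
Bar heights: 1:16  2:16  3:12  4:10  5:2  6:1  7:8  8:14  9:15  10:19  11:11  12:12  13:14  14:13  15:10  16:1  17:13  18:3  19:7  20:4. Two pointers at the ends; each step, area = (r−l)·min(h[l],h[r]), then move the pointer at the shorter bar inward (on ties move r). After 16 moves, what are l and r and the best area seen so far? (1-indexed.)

l=1 r=20: min(16,4)*19=76 best=76 *, r--
l=1 r=19: min(16,7)*18=126 best=126 *, r--
l=1 r=18: min(16,3)*17=51 best=126, r--
l=1 r=17: min(16,13)*16=208 best=208 *, r--
l=1 r=16: min(16,1)*15=15 best=208, r--
l=1 r=15: min(16,10)*14=140 best=208, r--
l=1 r=14: min(16,13)*13=169 best=208, r--
l=1 r=13: min(16,14)*12=168 best=208, r--
l=1 r=12: min(16,12)*11=132 best=208, r--
l=1 r=11: min(16,11)*10=110 best=208, r--
l=1 r=10: min(16,19)*9=144 best=208, l++
l=2 r=10: min(16,19)*8=128 best=208, l++
l=3 r=10: min(12,19)*7=84 best=208, l++
l=4 r=10: min(10,19)*6=60 best=208, l++
l=5 r=10: min(2,19)*5=10 best=208, l++
l=6 r=10: min(1,19)*4=4 best=208, l++

l=7, r=10, best area=208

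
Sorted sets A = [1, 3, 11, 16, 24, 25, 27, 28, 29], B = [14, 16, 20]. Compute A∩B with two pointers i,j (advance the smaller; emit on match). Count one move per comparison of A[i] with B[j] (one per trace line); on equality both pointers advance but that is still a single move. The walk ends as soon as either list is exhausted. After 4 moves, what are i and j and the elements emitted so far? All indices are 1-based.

[i=1,j=1] 1<14 → i++
[i=2,j=1] 3<14 → i++
[i=3,j=1] 11<14 → i++
[i=4,j=1] 16>14 → j++

i=4, j=2, emitted=[]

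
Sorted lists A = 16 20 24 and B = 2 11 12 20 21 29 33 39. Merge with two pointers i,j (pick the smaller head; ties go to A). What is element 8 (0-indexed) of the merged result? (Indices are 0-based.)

merged[8] = 29

i=0 j=0: A[i]=16>B[j]=2 take 2, j++
i=0 j=1: A[i]=16>B[j]=11 take 11, j++
i=0 j=2: A[i]=16>B[j]=12 take 12, j++
i=0 j=3: A[i]=16<=B[j]=20 take 16, i++
i=1 j=3: A[i]=20<=B[j]=20 take 20, i++
i=2 j=3: A[i]=24>B[j]=20 take 20, j++
i=2 j=4: A[i]=24>B[j]=21 take 21, j++
i=2 j=5: A[i]=24<=B[j]=29 take 24, i++
i=3 j=5: A done, take B[j]=29, j++
i=3 j=6: A done, take B[j]=33, j++
i=3 j=7: A done, take B[j]=39, j++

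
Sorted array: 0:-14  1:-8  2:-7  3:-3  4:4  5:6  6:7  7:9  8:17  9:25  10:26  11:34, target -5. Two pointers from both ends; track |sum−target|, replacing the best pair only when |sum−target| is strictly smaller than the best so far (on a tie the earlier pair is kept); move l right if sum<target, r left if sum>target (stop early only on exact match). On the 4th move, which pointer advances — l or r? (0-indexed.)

l=0 r=11: -14+34=20 d=25 *, r--
l=0 r=10: -14+26=12 d=17 *, r--
l=0 r=9: -14+25=11 d=16 *, r--
l=0 r=8: -14+17=3 d=8 *, r--

r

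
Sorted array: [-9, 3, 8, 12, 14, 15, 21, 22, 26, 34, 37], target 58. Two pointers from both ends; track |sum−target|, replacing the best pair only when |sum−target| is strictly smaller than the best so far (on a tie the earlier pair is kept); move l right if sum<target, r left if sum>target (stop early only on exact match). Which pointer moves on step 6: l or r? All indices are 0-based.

l

[0,10] -9+37=28 d=30 * → l++
[1,10] 3+37=40 d=18 * → l++
[2,10] 8+37=45 d=13 * → l++
[3,10] 12+37=49 d=9 * → l++
[4,10] 14+37=51 d=7 * → l++
[5,10] 15+37=52 d=6 * → l++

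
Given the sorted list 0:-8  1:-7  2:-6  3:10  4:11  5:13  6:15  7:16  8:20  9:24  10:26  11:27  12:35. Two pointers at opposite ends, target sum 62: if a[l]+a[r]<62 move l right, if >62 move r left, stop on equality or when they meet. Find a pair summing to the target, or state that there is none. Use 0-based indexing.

(27, 35)

l=0 r=12: -8+35=27 <62, l++
l=1 r=12: -7+35=28 <62, l++
l=2 r=12: -6+35=29 <62, l++
l=3 r=12: 10+35=45 <62, l++
l=4 r=12: 11+35=46 <62, l++
l=5 r=12: 13+35=48 <62, l++
l=6 r=12: 15+35=50 <62, l++
l=7 r=12: 16+35=51 <62, l++
l=8 r=12: 20+35=55 <62, l++
l=9 r=12: 24+35=59 <62, l++
l=10 r=12: 26+35=61 <62, l++
l=11 r=12: 27+35=62, found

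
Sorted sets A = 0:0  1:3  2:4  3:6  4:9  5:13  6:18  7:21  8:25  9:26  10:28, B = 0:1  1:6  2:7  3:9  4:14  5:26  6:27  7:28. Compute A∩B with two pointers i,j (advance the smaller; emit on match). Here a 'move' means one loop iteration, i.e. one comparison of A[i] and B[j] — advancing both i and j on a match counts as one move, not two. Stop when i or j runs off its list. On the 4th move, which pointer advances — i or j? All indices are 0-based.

i

i=0 j=0: 0<1, i++
i=1 j=0: 3>1, j++
i=1 j=1: 3<6, i++
i=2 j=1: 4<6, i++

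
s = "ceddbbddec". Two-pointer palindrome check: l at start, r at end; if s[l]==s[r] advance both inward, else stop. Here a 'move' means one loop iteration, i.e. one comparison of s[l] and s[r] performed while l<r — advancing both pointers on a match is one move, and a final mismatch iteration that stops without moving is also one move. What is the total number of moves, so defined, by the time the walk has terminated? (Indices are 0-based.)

[0,9] 'c'=='c' → l++,r--
[1,8] 'e'=='e' → l++,r--
[2,7] 'd'=='d' → l++,r--
[3,6] 'd'=='d' → l++,r--
[4,5] 'b'=='b' → l++,r--

5 moves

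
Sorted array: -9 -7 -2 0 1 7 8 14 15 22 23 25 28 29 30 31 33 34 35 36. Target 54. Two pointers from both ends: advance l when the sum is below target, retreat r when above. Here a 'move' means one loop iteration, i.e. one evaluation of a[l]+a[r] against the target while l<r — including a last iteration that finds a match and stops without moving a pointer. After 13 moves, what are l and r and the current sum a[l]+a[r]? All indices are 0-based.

l=9, r=15, sum=53

l=0 r=19: -9+36=27 <54, l++
l=1 r=19: -7+36=29 <54, l++
l=2 r=19: -2+36=34 <54, l++
l=3 r=19: 0+36=36 <54, l++
l=4 r=19: 1+36=37 <54, l++
l=5 r=19: 7+36=43 <54, l++
l=6 r=19: 8+36=44 <54, l++
l=7 r=19: 14+36=50 <54, l++
l=8 r=19: 15+36=51 <54, l++
l=9 r=19: 22+36=58 >54, r--
l=9 r=18: 22+35=57 >54, r--
l=9 r=17: 22+34=56 >54, r--
l=9 r=16: 22+33=55 >54, r--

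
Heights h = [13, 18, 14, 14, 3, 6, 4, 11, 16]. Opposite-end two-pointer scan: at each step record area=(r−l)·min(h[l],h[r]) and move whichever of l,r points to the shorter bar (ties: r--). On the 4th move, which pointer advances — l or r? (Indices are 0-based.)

r

l=0 r=8: min(13,16)*8=104 best=104 *, l++
l=1 r=8: min(18,16)*7=112 best=112 *, r--
l=1 r=7: min(18,11)*6=66 best=112, r--
l=1 r=6: min(18,4)*5=20 best=112, r--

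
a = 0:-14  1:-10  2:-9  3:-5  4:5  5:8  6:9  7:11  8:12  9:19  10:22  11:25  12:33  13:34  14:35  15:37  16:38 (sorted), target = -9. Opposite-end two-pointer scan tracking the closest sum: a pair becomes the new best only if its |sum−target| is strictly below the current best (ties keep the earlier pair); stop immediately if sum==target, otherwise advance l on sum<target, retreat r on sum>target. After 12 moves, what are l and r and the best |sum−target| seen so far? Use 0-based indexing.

[0,16] -14+38=24 d=33 * → r--
[0,15] -14+37=23 d=32 * → r--
[0,14] -14+35=21 d=30 * → r--
[0,13] -14+34=20 d=29 * → r--
[0,12] -14+33=19 d=28 * → r--
[0,11] -14+25=11 d=20 * → r--
[0,10] -14+22=8 d=17 * → r--
[0,9] -14+19=5 d=14 * → r--
[0,8] -14+12=-2 d=7 * → r--
[0,7] -14+11=-3 d=6 * → r--
[0,6] -14+9=-5 d=4 * → r--
[0,5] -14+8=-6 d=3 * → r--

l=0, r=4, best |Δ|=3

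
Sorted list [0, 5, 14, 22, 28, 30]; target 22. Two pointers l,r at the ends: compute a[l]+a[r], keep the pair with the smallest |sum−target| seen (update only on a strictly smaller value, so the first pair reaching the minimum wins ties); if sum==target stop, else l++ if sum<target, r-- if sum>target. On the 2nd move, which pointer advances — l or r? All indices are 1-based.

[1,6] 0+30=30 d=8 * → r--
[1,5] 0+28=28 d=6 * → r--

r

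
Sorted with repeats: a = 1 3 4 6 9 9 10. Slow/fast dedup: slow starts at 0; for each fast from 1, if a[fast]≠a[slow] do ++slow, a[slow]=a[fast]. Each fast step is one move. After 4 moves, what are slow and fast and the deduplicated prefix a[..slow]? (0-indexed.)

slow=4, fast=5, prefix=[1, 3, 4, 6, 9]

slow=0 fast=1: a[fast]=3≠a[slow]=1 write a[1]=3, slow++,fast++
slow=1 fast=2: a[fast]=4≠a[slow]=3 write a[2]=4, slow++,fast++
slow=2 fast=3: a[fast]=6≠a[slow]=4 write a[3]=6, slow++,fast++
slow=3 fast=4: a[fast]=9≠a[slow]=6 write a[4]=9, slow++,fast++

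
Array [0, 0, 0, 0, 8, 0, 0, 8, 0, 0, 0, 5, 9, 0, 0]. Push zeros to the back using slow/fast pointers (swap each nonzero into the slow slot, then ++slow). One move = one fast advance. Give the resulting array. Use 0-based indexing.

[8, 8, 5, 9, 0, 0, 0, 0, 0, 0, 0, 0, 0, 0, 0]

(s=0,f=0) a[fast]=0 → fast++
(s=0,f=1) a[fast]=0 → fast++
(s=0,f=2) a[fast]=0 → fast++
(s=0,f=3) a[fast]=0 → fast++
(s=0,f=4) a[fast]=8≠0 swap→a[0]=8 → slow++,fast++
(s=1,f=5) a[fast]=0 → fast++
(s=1,f=6) a[fast]=0 → fast++
(s=1,f=7) a[fast]=8≠0 swap→a[1]=8 → slow++,fast++
(s=2,f=8) a[fast]=0 → fast++
(s=2,f=9) a[fast]=0 → fast++
(s=2,f=10) a[fast]=0 → fast++
(s=2,f=11) a[fast]=5≠0 swap→a[2]=5 → slow++,fast++
(s=3,f=12) a[fast]=9≠0 swap→a[3]=9 → slow++,fast++
(s=4,f=13) a[fast]=0 → fast++
(s=4,f=14) a[fast]=0 → fast++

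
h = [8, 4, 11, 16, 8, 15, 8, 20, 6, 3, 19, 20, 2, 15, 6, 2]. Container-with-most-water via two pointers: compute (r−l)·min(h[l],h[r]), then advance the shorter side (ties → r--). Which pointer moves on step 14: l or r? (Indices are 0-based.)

[0,15] min(8,2)*15=30 best=30 * → r--
[0,14] min(8,6)*14=84 best=84 * → r--
[0,13] min(8,15)*13=104 best=104 * → l++
[1,13] min(4,15)*12=48 best=104 → l++
[2,13] min(11,15)*11=121 best=121 * → l++
[3,13] min(16,15)*10=150 best=150 * → r--
[3,12] min(16,2)*9=18 best=150 → r--
[3,11] min(16,20)*8=128 best=150 → l++
[4,11] min(8,20)*7=56 best=150 → l++
[5,11] min(15,20)*6=90 best=150 → l++
[6,11] min(8,20)*5=40 best=150 → l++
[7,11] min(20,20)*4=80 best=150 → r--
[7,10] min(20,19)*3=57 best=150 → r--
[7,9] min(20,3)*2=6 best=150 → r--

r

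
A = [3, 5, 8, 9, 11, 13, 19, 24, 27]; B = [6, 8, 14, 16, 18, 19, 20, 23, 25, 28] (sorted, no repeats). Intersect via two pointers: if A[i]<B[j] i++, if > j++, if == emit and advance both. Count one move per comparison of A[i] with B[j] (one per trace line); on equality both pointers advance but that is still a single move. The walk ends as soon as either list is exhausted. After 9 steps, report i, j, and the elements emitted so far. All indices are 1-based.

i=1 j=1: 3<6, i++
i=2 j=1: 5<6, i++
i=3 j=1: 8>6, j++
i=3 j=2: 8==8 emit, i++,j++
i=4 j=3: 9<14, i++
i=5 j=3: 11<14, i++
i=6 j=3: 13<14, i++
i=7 j=3: 19>14, j++
i=7 j=4: 19>16, j++

i=7, j=5, emitted=[8]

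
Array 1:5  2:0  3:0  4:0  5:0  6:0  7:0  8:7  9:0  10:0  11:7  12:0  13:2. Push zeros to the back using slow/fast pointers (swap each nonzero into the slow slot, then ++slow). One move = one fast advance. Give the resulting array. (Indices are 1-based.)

[5, 7, 7, 2, 0, 0, 0, 0, 0, 0, 0, 0, 0]

(s=1,f=1) a[fast]=5≠0 swap→a[1]=5 → slow++,fast++
(s=2,f=2) a[fast]=0 → fast++
(s=2,f=3) a[fast]=0 → fast++
(s=2,f=4) a[fast]=0 → fast++
(s=2,f=5) a[fast]=0 → fast++
(s=2,f=6) a[fast]=0 → fast++
(s=2,f=7) a[fast]=0 → fast++
(s=2,f=8) a[fast]=7≠0 swap→a[2]=7 → slow++,fast++
(s=3,f=9) a[fast]=0 → fast++
(s=3,f=10) a[fast]=0 → fast++
(s=3,f=11) a[fast]=7≠0 swap→a[3]=7 → slow++,fast++
(s=4,f=12) a[fast]=0 → fast++
(s=4,f=13) a[fast]=2≠0 swap→a[4]=2 → slow++,fast++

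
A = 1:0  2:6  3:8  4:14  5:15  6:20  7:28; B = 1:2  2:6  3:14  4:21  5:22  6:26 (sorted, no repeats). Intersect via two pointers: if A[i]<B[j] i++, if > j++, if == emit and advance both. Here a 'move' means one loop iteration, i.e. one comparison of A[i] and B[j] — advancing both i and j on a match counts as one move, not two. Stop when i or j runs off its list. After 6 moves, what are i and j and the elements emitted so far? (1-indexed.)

i=1 j=1: 0<2, i++
i=2 j=1: 6>2, j++
i=2 j=2: 6==6 emit, i++,j++
i=3 j=3: 8<14, i++
i=4 j=3: 14==14 emit, i++,j++
i=5 j=4: 15<21, i++

i=6, j=4, emitted=[6, 14]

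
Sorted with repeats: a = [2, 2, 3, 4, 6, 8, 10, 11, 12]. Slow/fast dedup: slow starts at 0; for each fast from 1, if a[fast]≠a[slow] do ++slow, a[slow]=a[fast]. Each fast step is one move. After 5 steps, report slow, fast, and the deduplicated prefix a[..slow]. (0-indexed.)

slow=0 fast=1: a[fast]=2=a[slow] dup, fast++
slow=0 fast=2: a[fast]=3≠a[slow]=2 write a[1]=3, slow++,fast++
slow=1 fast=3: a[fast]=4≠a[slow]=3 write a[2]=4, slow++,fast++
slow=2 fast=4: a[fast]=6≠a[slow]=4 write a[3]=6, slow++,fast++
slow=3 fast=5: a[fast]=8≠a[slow]=6 write a[4]=8, slow++,fast++

slow=4, fast=6, prefix=[2, 3, 4, 6, 8]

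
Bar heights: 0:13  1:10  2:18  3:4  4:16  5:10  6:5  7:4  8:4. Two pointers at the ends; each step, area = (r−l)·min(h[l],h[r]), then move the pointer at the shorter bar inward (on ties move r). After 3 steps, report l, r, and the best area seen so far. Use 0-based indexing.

l=0, r=5, best area=32

[0,8] min(13,4)*8=32 best=32 * → r--
[0,7] min(13,4)*7=28 best=32 → r--
[0,6] min(13,5)*6=30 best=32 → r--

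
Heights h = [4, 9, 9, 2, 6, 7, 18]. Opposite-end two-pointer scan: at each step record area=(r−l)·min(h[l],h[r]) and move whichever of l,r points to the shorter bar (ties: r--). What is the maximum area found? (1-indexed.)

l=1 r=7: min(4,18)*6=24 best=24 *, l++
l=2 r=7: min(9,18)*5=45 best=45 *, l++
l=3 r=7: min(9,18)*4=36 best=45, l++
l=4 r=7: min(2,18)*3=6 best=45, l++
l=5 r=7: min(6,18)*2=12 best=45, l++
l=6 r=7: min(7,18)*1=7 best=45, l++

max area = 45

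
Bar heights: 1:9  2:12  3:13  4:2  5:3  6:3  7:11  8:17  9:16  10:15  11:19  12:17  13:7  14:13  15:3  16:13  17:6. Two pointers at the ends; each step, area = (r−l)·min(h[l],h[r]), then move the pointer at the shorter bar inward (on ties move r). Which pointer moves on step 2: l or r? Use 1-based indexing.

l

l=1 r=17: min(9,6)*16=96 best=96 *, r--
l=1 r=16: min(9,13)*15=135 best=135 *, l++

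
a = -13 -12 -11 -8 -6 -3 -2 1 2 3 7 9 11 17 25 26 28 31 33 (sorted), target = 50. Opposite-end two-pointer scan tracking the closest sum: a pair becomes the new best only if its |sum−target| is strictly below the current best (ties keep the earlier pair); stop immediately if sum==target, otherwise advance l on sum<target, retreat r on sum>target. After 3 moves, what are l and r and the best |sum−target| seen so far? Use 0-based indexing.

[0,18] -13+33=20 d=30 * → l++
[1,18] -12+33=21 d=29 * → l++
[2,18] -11+33=22 d=28 * → l++

l=3, r=18, best |Δ|=28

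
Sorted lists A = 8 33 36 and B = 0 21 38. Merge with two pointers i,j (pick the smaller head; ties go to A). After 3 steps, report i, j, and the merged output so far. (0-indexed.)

[i=0,j=0] A[i]=8>B[j]=0 take 0 → j++
[i=0,j=1] A[i]=8<=B[j]=21 take 8 → i++
[i=1,j=1] A[i]=33>B[j]=21 take 21 → j++

i=1, j=2, merged so far=[0, 8, 21]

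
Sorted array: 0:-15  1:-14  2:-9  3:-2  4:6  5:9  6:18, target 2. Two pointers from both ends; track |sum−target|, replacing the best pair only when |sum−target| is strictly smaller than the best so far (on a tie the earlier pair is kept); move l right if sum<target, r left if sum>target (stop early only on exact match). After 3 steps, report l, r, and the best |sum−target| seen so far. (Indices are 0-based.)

l=2, r=5, best |Δ|=1

l=0 r=6: -15+18=3 d=1 *, r--
l=0 r=5: -15+9=-6 d=8, l++
l=1 r=5: -14+9=-5 d=7, l++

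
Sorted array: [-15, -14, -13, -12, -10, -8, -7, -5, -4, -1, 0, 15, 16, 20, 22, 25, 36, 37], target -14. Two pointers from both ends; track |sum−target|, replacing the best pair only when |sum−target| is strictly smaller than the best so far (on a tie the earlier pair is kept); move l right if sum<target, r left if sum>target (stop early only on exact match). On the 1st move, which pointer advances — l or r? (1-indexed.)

[1,18] -15+37=22 d=36 * → r--

r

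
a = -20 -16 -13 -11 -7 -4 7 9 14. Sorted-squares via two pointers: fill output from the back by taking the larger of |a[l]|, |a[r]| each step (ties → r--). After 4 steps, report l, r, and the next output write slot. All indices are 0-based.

l=3, r=7, next write slot=4

l=0 r=8: |-20|>|14| out[8]=400, l++
l=1 r=8: |-16|>|14| out[7]=256, l++
l=2 r=8: |-13|<=|14| out[6]=196, r--
l=2 r=7: |-13|>|9| out[5]=169, l++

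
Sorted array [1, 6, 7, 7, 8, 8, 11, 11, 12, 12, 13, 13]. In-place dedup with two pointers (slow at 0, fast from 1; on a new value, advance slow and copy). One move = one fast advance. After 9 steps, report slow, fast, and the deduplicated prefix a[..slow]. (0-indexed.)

(s=0,f=1) a[fast]=6≠a[slow]=1 write a[1]=6 → slow++,fast++
(s=1,f=2) a[fast]=7≠a[slow]=6 write a[2]=7 → slow++,fast++
(s=2,f=3) a[fast]=7=a[slow] dup → fast++
(s=2,f=4) a[fast]=8≠a[slow]=7 write a[3]=8 → slow++,fast++
(s=3,f=5) a[fast]=8=a[slow] dup → fast++
(s=3,f=6) a[fast]=11≠a[slow]=8 write a[4]=11 → slow++,fast++
(s=4,f=7) a[fast]=11=a[slow] dup → fast++
(s=4,f=8) a[fast]=12≠a[slow]=11 write a[5]=12 → slow++,fast++
(s=5,f=9) a[fast]=12=a[slow] dup → fast++

slow=5, fast=10, prefix=[1, 6, 7, 8, 11, 12]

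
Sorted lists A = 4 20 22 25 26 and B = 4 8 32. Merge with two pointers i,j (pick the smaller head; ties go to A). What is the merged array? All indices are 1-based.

[4, 4, 8, 20, 22, 25, 26, 32]

[i=1,j=1] A[i]=4<=B[j]=4 take 4 → i++
[i=2,j=1] A[i]=20>B[j]=4 take 4 → j++
[i=2,j=2] A[i]=20>B[j]=8 take 8 → j++
[i=2,j=3] A[i]=20<=B[j]=32 take 20 → i++
[i=3,j=3] A[i]=22<=B[j]=32 take 22 → i++
[i=4,j=3] A[i]=25<=B[j]=32 take 25 → i++
[i=5,j=3] A[i]=26<=B[j]=32 take 26 → i++
[i=6,j=3] A done, take B[j]=32 → j++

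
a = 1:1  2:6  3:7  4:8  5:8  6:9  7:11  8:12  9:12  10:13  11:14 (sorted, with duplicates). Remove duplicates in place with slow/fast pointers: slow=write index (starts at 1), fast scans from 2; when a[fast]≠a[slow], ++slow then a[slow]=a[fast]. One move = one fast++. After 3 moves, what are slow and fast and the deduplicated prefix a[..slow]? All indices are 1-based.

slow=4, fast=5, prefix=[1, 6, 7, 8]

(s=1,f=2) a[fast]=6≠a[slow]=1 write a[2]=6 → slow++,fast++
(s=2,f=3) a[fast]=7≠a[slow]=6 write a[3]=7 → slow++,fast++
(s=3,f=4) a[fast]=8≠a[slow]=7 write a[4]=8 → slow++,fast++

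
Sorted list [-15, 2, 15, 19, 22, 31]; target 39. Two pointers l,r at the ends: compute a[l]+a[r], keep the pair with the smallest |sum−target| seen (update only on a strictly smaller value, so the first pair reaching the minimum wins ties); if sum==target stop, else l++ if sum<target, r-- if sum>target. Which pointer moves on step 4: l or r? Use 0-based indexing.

l

l=0 r=5: -15+31=16 d=23 *, l++
l=1 r=5: 2+31=33 d=6 *, l++
l=2 r=5: 15+31=46 d=7, r--
l=2 r=4: 15+22=37 d=2 *, l++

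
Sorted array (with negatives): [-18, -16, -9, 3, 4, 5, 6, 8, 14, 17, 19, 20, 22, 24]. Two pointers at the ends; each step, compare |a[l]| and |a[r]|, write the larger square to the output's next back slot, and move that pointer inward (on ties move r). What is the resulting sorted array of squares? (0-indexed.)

[9, 16, 25, 36, 64, 81, 196, 256, 289, 324, 361, 400, 484, 576]

l=0 r=13: |-18|<=|24| out[13]=576, r--
l=0 r=12: |-18|<=|22| out[12]=484, r--
l=0 r=11: |-18|<=|20| out[11]=400, r--
l=0 r=10: |-18|<=|19| out[10]=361, r--
l=0 r=9: |-18|>|17| out[9]=324, l++
l=1 r=9: |-16|<=|17| out[8]=289, r--
l=1 r=8: |-16|>|14| out[7]=256, l++
l=2 r=8: |-9|<=|14| out[6]=196, r--
l=2 r=7: |-9|>|8| out[5]=81, l++
l=3 r=7: |3|<=|8| out[4]=64, r--
l=3 r=6: |3|<=|6| out[3]=36, r--
l=3 r=5: |3|<=|5| out[2]=25, r--
l=3 r=4: |3|<=|4| out[1]=16, r--
l=3 r=3: |3|<=|3| out[0]=9, r--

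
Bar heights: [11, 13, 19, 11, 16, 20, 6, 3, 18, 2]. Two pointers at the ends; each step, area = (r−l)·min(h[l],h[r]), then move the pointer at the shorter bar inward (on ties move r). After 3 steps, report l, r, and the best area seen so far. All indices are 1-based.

l=1 r=10: min(11,2)*9=18 best=18 *, r--
l=1 r=9: min(11,18)*8=88 best=88 *, l++
l=2 r=9: min(13,18)*7=91 best=91 *, l++

l=3, r=9, best area=91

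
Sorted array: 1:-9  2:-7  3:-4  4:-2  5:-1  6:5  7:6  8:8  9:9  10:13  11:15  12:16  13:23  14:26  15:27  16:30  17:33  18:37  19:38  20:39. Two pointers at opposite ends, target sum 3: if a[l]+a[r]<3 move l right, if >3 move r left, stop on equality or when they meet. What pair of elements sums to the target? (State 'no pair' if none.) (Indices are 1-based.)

(-2, 5)

[1,20] -9+39=30 >3 → r--
[1,19] -9+38=29 >3 → r--
[1,18] -9+37=28 >3 → r--
[1,17] -9+33=24 >3 → r--
[1,16] -9+30=21 >3 → r--
[1,15] -9+27=18 >3 → r--
[1,14] -9+26=17 >3 → r--
[1,13] -9+23=14 >3 → r--
[1,12] -9+16=7 >3 → r--
[1,11] -9+15=6 >3 → r--
[1,10] -9+13=4 >3 → r--
[1,9] -9+9=0 <3 → l++
[2,9] -7+9=2 <3 → l++
[3,9] -4+9=5 >3 → r--
[3,8] -4+8=4 >3 → r--
[3,7] -4+6=2 <3 → l++
[4,7] -2+6=4 >3 → r--
[4,6] -2+5=3 → found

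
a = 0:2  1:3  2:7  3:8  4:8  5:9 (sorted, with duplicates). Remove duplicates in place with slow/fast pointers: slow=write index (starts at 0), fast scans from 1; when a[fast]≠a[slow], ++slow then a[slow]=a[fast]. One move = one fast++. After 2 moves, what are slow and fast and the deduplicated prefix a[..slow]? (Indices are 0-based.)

slow=2, fast=3, prefix=[2, 3, 7]

(s=0,f=1) a[fast]=3≠a[slow]=2 write a[1]=3 → slow++,fast++
(s=1,f=2) a[fast]=7≠a[slow]=3 write a[2]=7 → slow++,fast++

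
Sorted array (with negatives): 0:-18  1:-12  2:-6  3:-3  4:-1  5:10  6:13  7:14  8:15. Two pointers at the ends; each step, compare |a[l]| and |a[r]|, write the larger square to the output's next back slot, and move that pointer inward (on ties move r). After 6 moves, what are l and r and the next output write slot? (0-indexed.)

l=2, r=4, next write slot=2

[0,8] |-18|>|15| out[8]=324 → l++
[1,8] |-12|<=|15| out[7]=225 → r--
[1,7] |-12|<=|14| out[6]=196 → r--
[1,6] |-12|<=|13| out[5]=169 → r--
[1,5] |-12|>|10| out[4]=144 → l++
[2,5] |-6|<=|10| out[3]=100 → r--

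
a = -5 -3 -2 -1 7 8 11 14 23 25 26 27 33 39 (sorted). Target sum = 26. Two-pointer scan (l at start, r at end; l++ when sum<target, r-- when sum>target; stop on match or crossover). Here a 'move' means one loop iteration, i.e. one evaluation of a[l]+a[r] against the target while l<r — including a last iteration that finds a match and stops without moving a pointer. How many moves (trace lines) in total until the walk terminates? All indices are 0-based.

6 moves

l=0 r=13: -5+39=34 >26, r--
l=0 r=12: -5+33=28 >26, r--
l=0 r=11: -5+27=22 <26, l++
l=1 r=11: -3+27=24 <26, l++
l=2 r=11: -2+27=25 <26, l++
l=3 r=11: -1+27=26, found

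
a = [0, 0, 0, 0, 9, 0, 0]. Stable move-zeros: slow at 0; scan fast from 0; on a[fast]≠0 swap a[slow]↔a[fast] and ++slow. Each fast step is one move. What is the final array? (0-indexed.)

(s=0,f=0) a[fast]=0 → fast++
(s=0,f=1) a[fast]=0 → fast++
(s=0,f=2) a[fast]=0 → fast++
(s=0,f=3) a[fast]=0 → fast++
(s=0,f=4) a[fast]=9≠0 swap→a[0]=9 → slow++,fast++
(s=1,f=5) a[fast]=0 → fast++
(s=1,f=6) a[fast]=0 → fast++

[9, 0, 0, 0, 0, 0, 0]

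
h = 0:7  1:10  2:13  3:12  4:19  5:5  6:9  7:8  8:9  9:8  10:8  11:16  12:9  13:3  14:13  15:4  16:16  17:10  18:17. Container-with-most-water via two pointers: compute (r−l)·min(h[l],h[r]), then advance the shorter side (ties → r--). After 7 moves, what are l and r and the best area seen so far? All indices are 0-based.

l=4, r=15, best area=238

l=0 r=18: min(7,17)*18=126 best=126 *, l++
l=1 r=18: min(10,17)*17=170 best=170 *, l++
l=2 r=18: min(13,17)*16=208 best=208 *, l++
l=3 r=18: min(12,17)*15=180 best=208, l++
l=4 r=18: min(19,17)*14=238 best=238 *, r--
l=4 r=17: min(19,10)*13=130 best=238, r--
l=4 r=16: min(19,16)*12=192 best=238, r--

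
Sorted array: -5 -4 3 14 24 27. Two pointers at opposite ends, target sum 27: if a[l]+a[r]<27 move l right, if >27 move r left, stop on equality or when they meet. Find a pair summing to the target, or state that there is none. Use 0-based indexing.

(3, 24)

[0,5] -5+27=22 <27 → l++
[1,5] -4+27=23 <27 → l++
[2,5] 3+27=30 >27 → r--
[2,4] 3+24=27 → found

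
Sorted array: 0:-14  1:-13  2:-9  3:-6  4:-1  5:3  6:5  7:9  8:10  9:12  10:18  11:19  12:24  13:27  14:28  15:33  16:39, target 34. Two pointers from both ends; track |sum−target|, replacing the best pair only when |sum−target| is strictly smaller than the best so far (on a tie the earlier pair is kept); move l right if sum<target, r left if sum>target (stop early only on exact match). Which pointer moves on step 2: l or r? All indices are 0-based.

[0,16] -14+39=25 d=9 * → l++
[1,16] -13+39=26 d=8 * → l++

l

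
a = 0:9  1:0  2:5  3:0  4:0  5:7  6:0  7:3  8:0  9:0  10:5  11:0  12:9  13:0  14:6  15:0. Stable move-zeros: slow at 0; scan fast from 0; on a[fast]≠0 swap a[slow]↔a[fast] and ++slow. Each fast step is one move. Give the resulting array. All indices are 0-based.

[9, 5, 7, 3, 5, 9, 6, 0, 0, 0, 0, 0, 0, 0, 0, 0]

(s=0,f=0) a[fast]=9≠0 swap→a[0]=9 → slow++,fast++
(s=1,f=1) a[fast]=0 → fast++
(s=1,f=2) a[fast]=5≠0 swap→a[1]=5 → slow++,fast++
(s=2,f=3) a[fast]=0 → fast++
(s=2,f=4) a[fast]=0 → fast++
(s=2,f=5) a[fast]=7≠0 swap→a[2]=7 → slow++,fast++
(s=3,f=6) a[fast]=0 → fast++
(s=3,f=7) a[fast]=3≠0 swap→a[3]=3 → slow++,fast++
(s=4,f=8) a[fast]=0 → fast++
(s=4,f=9) a[fast]=0 → fast++
(s=4,f=10) a[fast]=5≠0 swap→a[4]=5 → slow++,fast++
(s=5,f=11) a[fast]=0 → fast++
(s=5,f=12) a[fast]=9≠0 swap→a[5]=9 → slow++,fast++
(s=6,f=13) a[fast]=0 → fast++
(s=6,f=14) a[fast]=6≠0 swap→a[6]=6 → slow++,fast++
(s=7,f=15) a[fast]=0 → fast++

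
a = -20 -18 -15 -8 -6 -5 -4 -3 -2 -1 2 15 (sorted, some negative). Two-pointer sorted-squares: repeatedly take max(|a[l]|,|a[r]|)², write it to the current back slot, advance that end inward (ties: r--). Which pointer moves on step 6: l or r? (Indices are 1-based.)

l

l=1 r=12: |-20|>|15| out[12]=400, l++
l=2 r=12: |-18|>|15| out[11]=324, l++
l=3 r=12: |-15|<=|15| out[10]=225, r--
l=3 r=11: |-15|>|2| out[9]=225, l++
l=4 r=11: |-8|>|2| out[8]=64, l++
l=5 r=11: |-6|>|2| out[7]=36, l++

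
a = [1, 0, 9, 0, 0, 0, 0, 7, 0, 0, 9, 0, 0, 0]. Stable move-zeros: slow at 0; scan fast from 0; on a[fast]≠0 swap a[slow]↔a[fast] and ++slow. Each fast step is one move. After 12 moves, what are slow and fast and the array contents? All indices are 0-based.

slow=0 fast=0: a[fast]=1≠0 swap→a[0]=1, slow++,fast++
slow=1 fast=1: a[fast]=0, fast++
slow=1 fast=2: a[fast]=9≠0 swap→a[1]=9, slow++,fast++
slow=2 fast=3: a[fast]=0, fast++
slow=2 fast=4: a[fast]=0, fast++
slow=2 fast=5: a[fast]=0, fast++
slow=2 fast=6: a[fast]=0, fast++
slow=2 fast=7: a[fast]=7≠0 swap→a[2]=7, slow++,fast++
slow=3 fast=8: a[fast]=0, fast++
slow=3 fast=9: a[fast]=0, fast++
slow=3 fast=10: a[fast]=9≠0 swap→a[3]=9, slow++,fast++
slow=4 fast=11: a[fast]=0, fast++

slow=4, fast=12, a=[1, 9, 7, 9, 0, 0, 0, 0, 0, 0, 0, 0, 0, 0]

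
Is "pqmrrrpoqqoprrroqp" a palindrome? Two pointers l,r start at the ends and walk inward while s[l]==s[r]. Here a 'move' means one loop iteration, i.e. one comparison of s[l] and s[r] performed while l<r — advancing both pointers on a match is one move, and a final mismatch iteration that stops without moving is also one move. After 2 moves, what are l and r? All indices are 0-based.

l=0 r=17: 'p'=='p', l++,r--
l=1 r=16: 'q'=='q', l++,r--

l=2, r=15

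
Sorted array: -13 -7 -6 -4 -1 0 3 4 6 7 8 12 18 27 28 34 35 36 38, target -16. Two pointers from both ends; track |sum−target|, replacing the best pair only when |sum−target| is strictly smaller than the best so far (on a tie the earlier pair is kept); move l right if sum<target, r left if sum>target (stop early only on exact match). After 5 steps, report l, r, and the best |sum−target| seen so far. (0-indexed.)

l=0, r=13, best |Δ|=31

l=0 r=18: -13+38=25 d=41 *, r--
l=0 r=17: -13+36=23 d=39 *, r--
l=0 r=16: -13+35=22 d=38 *, r--
l=0 r=15: -13+34=21 d=37 *, r--
l=0 r=14: -13+28=15 d=31 *, r--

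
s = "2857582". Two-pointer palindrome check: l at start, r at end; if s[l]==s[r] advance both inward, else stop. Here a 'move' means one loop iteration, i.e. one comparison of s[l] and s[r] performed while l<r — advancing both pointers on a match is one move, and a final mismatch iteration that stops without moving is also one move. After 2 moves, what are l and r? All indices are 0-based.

l=0 r=6: '2'=='2', l++,r--
l=1 r=5: '8'=='8', l++,r--

l=2, r=4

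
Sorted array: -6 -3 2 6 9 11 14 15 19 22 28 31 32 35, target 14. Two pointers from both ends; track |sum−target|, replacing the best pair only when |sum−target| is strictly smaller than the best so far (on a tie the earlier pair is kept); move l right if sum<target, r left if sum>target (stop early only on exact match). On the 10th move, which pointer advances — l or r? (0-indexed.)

r

[0,13] -6+35=29 d=15 * → r--
[0,12] -6+32=26 d=12 * → r--
[0,11] -6+31=25 d=11 * → r--
[0,10] -6+28=22 d=8 * → r--
[0,9] -6+22=16 d=2 * → r--
[0,8] -6+19=13 d=1 * → l++
[1,8] -3+19=16 d=2 → r--
[1,7] -3+15=12 d=2 → l++
[2,7] 2+15=17 d=3 → r--
[2,6] 2+14=16 d=2 → r--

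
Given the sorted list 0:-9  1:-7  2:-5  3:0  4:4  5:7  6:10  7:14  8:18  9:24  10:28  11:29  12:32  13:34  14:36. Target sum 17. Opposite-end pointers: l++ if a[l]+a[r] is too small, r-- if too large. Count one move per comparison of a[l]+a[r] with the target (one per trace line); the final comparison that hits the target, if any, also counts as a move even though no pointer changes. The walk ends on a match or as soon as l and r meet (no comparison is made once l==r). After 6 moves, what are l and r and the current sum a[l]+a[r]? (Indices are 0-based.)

l=1, r=9, sum=17

l=0 r=14: -9+36=27 >17, r--
l=0 r=13: -9+34=25 >17, r--
l=0 r=12: -9+32=23 >17, r--
l=0 r=11: -9+29=20 >17, r--
l=0 r=10: -9+28=19 >17, r--
l=0 r=9: -9+24=15 <17, l++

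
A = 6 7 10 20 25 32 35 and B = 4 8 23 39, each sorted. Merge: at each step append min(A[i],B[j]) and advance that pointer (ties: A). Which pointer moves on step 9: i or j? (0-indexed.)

i

[i=0,j=0] A[i]=6>B[j]=4 take 4 → j++
[i=0,j=1] A[i]=6<=B[j]=8 take 6 → i++
[i=1,j=1] A[i]=7<=B[j]=8 take 7 → i++
[i=2,j=1] A[i]=10>B[j]=8 take 8 → j++
[i=2,j=2] A[i]=10<=B[j]=23 take 10 → i++
[i=3,j=2] A[i]=20<=B[j]=23 take 20 → i++
[i=4,j=2] A[i]=25>B[j]=23 take 23 → j++
[i=4,j=3] A[i]=25<=B[j]=39 take 25 → i++
[i=5,j=3] A[i]=32<=B[j]=39 take 32 → i++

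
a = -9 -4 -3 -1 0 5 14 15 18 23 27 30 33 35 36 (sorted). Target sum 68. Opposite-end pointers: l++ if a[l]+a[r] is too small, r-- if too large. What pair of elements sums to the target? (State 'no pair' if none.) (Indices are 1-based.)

(33, 35)

l=1 r=15: -9+36=27 <68, l++
l=2 r=15: -4+36=32 <68, l++
l=3 r=15: -3+36=33 <68, l++
l=4 r=15: -1+36=35 <68, l++
l=5 r=15: 0+36=36 <68, l++
l=6 r=15: 5+36=41 <68, l++
l=7 r=15: 14+36=50 <68, l++
l=8 r=15: 15+36=51 <68, l++
l=9 r=15: 18+36=54 <68, l++
l=10 r=15: 23+36=59 <68, l++
l=11 r=15: 27+36=63 <68, l++
l=12 r=15: 30+36=66 <68, l++
l=13 r=15: 33+36=69 >68, r--
l=13 r=14: 33+35=68, found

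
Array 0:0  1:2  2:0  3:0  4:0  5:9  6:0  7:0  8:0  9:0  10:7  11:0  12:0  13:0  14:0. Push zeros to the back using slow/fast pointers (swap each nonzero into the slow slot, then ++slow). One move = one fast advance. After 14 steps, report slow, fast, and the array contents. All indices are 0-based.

slow=0 fast=0: a[fast]=0, fast++
slow=0 fast=1: a[fast]=2≠0 swap→a[0]=2, slow++,fast++
slow=1 fast=2: a[fast]=0, fast++
slow=1 fast=3: a[fast]=0, fast++
slow=1 fast=4: a[fast]=0, fast++
slow=1 fast=5: a[fast]=9≠0 swap→a[1]=9, slow++,fast++
slow=2 fast=6: a[fast]=0, fast++
slow=2 fast=7: a[fast]=0, fast++
slow=2 fast=8: a[fast]=0, fast++
slow=2 fast=9: a[fast]=0, fast++
slow=2 fast=10: a[fast]=7≠0 swap→a[2]=7, slow++,fast++
slow=3 fast=11: a[fast]=0, fast++
slow=3 fast=12: a[fast]=0, fast++
slow=3 fast=13: a[fast]=0, fast++

slow=3, fast=14, a=[2, 9, 7, 0, 0, 0, 0, 0, 0, 0, 0, 0, 0, 0, 0]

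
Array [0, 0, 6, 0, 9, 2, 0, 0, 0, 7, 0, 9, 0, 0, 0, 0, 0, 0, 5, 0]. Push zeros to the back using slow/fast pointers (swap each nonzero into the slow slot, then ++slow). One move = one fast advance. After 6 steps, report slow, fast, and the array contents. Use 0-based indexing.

slow=0 fast=0: a[fast]=0, fast++
slow=0 fast=1: a[fast]=0, fast++
slow=0 fast=2: a[fast]=6≠0 swap→a[0]=6, slow++,fast++
slow=1 fast=3: a[fast]=0, fast++
slow=1 fast=4: a[fast]=9≠0 swap→a[1]=9, slow++,fast++
slow=2 fast=5: a[fast]=2≠0 swap→a[2]=2, slow++,fast++

slow=3, fast=6, a=[6, 9, 2, 0, 0, 0, 0, 0, 0, 7, 0, 9, 0, 0, 0, 0, 0, 0, 5, 0]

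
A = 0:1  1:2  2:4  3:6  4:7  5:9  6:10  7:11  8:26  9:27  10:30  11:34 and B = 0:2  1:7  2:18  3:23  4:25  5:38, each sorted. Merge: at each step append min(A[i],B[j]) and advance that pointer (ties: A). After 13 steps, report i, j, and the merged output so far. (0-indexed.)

[i=0,j=0] A[i]=1<=B[j]=2 take 1 → i++
[i=1,j=0] A[i]=2<=B[j]=2 take 2 → i++
[i=2,j=0] A[i]=4>B[j]=2 take 2 → j++
[i=2,j=1] A[i]=4<=B[j]=7 take 4 → i++
[i=3,j=1] A[i]=6<=B[j]=7 take 6 → i++
[i=4,j=1] A[i]=7<=B[j]=7 take 7 → i++
[i=5,j=1] A[i]=9>B[j]=7 take 7 → j++
[i=5,j=2] A[i]=9<=B[j]=18 take 9 → i++
[i=6,j=2] A[i]=10<=B[j]=18 take 10 → i++
[i=7,j=2] A[i]=11<=B[j]=18 take 11 → i++
[i=8,j=2] A[i]=26>B[j]=18 take 18 → j++
[i=8,j=3] A[i]=26>B[j]=23 take 23 → j++
[i=8,j=4] A[i]=26>B[j]=25 take 25 → j++

i=8, j=5, merged so far=[1, 2, 2, 4, 6, 7, 7, 9, 10, 11, 18, 23, 25]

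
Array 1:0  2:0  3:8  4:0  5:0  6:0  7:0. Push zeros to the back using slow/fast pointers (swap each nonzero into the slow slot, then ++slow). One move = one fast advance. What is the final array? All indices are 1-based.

[8, 0, 0, 0, 0, 0, 0]

(s=1,f=1) a[fast]=0 → fast++
(s=1,f=2) a[fast]=0 → fast++
(s=1,f=3) a[fast]=8≠0 swap→a[1]=8 → slow++,fast++
(s=2,f=4) a[fast]=0 → fast++
(s=2,f=5) a[fast]=0 → fast++
(s=2,f=6) a[fast]=0 → fast++
(s=2,f=7) a[fast]=0 → fast++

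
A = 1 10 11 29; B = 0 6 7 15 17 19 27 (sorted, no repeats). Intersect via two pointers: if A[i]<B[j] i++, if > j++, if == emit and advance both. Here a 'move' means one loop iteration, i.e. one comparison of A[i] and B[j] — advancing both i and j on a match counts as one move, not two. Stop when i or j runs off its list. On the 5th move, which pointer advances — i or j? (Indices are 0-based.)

[i=0,j=0] 1>0 → j++
[i=0,j=1] 1<6 → i++
[i=1,j=1] 10>6 → j++
[i=1,j=2] 10>7 → j++
[i=1,j=3] 10<15 → i++

i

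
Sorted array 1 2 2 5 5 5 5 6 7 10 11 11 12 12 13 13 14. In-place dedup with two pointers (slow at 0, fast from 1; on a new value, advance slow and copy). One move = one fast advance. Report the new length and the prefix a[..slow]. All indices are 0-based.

length 10; prefix = [1, 2, 5, 6, 7, 10, 11, 12, 13, 14]

slow=0 fast=1: a[fast]=2≠a[slow]=1 write a[1]=2, slow++,fast++
slow=1 fast=2: a[fast]=2=a[slow] dup, fast++
slow=1 fast=3: a[fast]=5≠a[slow]=2 write a[2]=5, slow++,fast++
slow=2 fast=4: a[fast]=5=a[slow] dup, fast++
slow=2 fast=5: a[fast]=5=a[slow] dup, fast++
slow=2 fast=6: a[fast]=5=a[slow] dup, fast++
slow=2 fast=7: a[fast]=6≠a[slow]=5 write a[3]=6, slow++,fast++
slow=3 fast=8: a[fast]=7≠a[slow]=6 write a[4]=7, slow++,fast++
slow=4 fast=9: a[fast]=10≠a[slow]=7 write a[5]=10, slow++,fast++
slow=5 fast=10: a[fast]=11≠a[slow]=10 write a[6]=11, slow++,fast++
slow=6 fast=11: a[fast]=11=a[slow] dup, fast++
slow=6 fast=12: a[fast]=12≠a[slow]=11 write a[7]=12, slow++,fast++
slow=7 fast=13: a[fast]=12=a[slow] dup, fast++
slow=7 fast=14: a[fast]=13≠a[slow]=12 write a[8]=13, slow++,fast++
slow=8 fast=15: a[fast]=13=a[slow] dup, fast++
slow=8 fast=16: a[fast]=14≠a[slow]=13 write a[9]=14, slow++,fast++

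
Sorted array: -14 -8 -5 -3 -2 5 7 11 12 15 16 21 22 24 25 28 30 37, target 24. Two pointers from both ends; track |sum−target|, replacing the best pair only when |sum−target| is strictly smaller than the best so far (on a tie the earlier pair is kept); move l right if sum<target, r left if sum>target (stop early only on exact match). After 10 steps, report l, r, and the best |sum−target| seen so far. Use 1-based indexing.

l=6, r=13, best |Δ|=1

l=1 r=18: -14+37=23 d=1 *, l++
l=2 r=18: -8+37=29 d=5, r--
l=2 r=17: -8+30=22 d=2, l++
l=3 r=17: -5+30=25 d=1, r--
l=3 r=16: -5+28=23 d=1, l++
l=4 r=16: -3+28=25 d=1, r--
l=4 r=15: -3+25=22 d=2, l++
l=5 r=15: -2+25=23 d=1, l++
l=6 r=15: 5+25=30 d=6, r--
l=6 r=14: 5+24=29 d=5, r--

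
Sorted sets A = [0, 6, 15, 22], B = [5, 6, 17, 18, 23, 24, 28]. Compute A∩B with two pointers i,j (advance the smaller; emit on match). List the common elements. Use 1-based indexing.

intersection = [6]

i=1 j=1: 0<5, i++
i=2 j=1: 6>5, j++
i=2 j=2: 6==6 emit, i++,j++
i=3 j=3: 15<17, i++
i=4 j=3: 22>17, j++
i=4 j=4: 22>18, j++
i=4 j=5: 22<23, i++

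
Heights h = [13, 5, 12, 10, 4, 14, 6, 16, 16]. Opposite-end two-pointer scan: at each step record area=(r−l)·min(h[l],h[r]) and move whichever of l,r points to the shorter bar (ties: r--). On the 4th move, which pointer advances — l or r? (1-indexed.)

l=1 r=9: min(13,16)*8=104 best=104 *, l++
l=2 r=9: min(5,16)*7=35 best=104, l++
l=3 r=9: min(12,16)*6=72 best=104, l++
l=4 r=9: min(10,16)*5=50 best=104, l++

l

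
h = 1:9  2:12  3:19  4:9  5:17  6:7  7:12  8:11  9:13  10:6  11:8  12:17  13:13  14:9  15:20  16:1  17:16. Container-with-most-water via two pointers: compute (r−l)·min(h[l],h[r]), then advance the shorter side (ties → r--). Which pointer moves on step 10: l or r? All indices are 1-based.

l

[1,17] min(9,16)*16=144 best=144 * → l++
[2,17] min(12,16)*15=180 best=180 * → l++
[3,17] min(19,16)*14=224 best=224 * → r--
[3,16] min(19,1)*13=13 best=224 → r--
[3,15] min(19,20)*12=228 best=228 * → l++
[4,15] min(9,20)*11=99 best=228 → l++
[5,15] min(17,20)*10=170 best=228 → l++
[6,15] min(7,20)*9=63 best=228 → l++
[7,15] min(12,20)*8=96 best=228 → l++
[8,15] min(11,20)*7=77 best=228 → l++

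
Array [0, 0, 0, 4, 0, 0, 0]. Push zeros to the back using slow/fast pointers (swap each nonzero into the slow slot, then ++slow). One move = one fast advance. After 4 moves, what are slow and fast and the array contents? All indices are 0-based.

slow=1, fast=4, a=[4, 0, 0, 0, 0, 0, 0]

(s=0,f=0) a[fast]=0 → fast++
(s=0,f=1) a[fast]=0 → fast++
(s=0,f=2) a[fast]=0 → fast++
(s=0,f=3) a[fast]=4≠0 swap→a[0]=4 → slow++,fast++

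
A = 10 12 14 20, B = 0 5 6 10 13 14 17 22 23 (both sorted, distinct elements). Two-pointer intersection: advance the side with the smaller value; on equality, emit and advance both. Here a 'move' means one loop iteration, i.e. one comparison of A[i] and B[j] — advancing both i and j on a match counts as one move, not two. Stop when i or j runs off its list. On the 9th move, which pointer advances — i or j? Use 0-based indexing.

i

[i=0,j=0] 10>0 → j++
[i=0,j=1] 10>5 → j++
[i=0,j=2] 10>6 → j++
[i=0,j=3] 10==10 emit → i++,j++
[i=1,j=4] 12<13 → i++
[i=2,j=4] 14>13 → j++
[i=2,j=5] 14==14 emit → i++,j++
[i=3,j=6] 20>17 → j++
[i=3,j=7] 20<22 → i++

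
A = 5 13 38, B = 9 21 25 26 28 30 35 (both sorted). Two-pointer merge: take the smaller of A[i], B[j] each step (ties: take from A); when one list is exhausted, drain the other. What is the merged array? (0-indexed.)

[5, 9, 13, 21, 25, 26, 28, 30, 35, 38]

i=0 j=0: A[i]=5<=B[j]=9 take 5, i++
i=1 j=0: A[i]=13>B[j]=9 take 9, j++
i=1 j=1: A[i]=13<=B[j]=21 take 13, i++
i=2 j=1: A[i]=38>B[j]=21 take 21, j++
i=2 j=2: A[i]=38>B[j]=25 take 25, j++
i=2 j=3: A[i]=38>B[j]=26 take 26, j++
i=2 j=4: A[i]=38>B[j]=28 take 28, j++
i=2 j=5: A[i]=38>B[j]=30 take 30, j++
i=2 j=6: A[i]=38>B[j]=35 take 35, j++
i=2 j=7: B done, take A[i]=38, i++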